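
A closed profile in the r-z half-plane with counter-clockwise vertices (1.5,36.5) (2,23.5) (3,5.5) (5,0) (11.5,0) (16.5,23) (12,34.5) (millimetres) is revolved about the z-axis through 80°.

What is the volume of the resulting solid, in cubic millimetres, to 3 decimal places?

Profile (r,z), 7 vertices: (1.5,36.5) (2,23.5) (3,5.5) (5,0) (11.5,0) (16.5,23) (12,34.5)
edge 0: (1.5,36.5)→(2,23.5)  cross = 1.5·23.5 − 2·36.5 = -37.7500; (r_i+r_j)·cross = 3.5·-37.7500 = -132.1250
edge 1: (2,23.5)→(3,5.5)  cross = 2·5.5 − 3·23.5 = -59.5000; (r_i+r_j)·cross = 5·-59.5000 = -297.5000
edge 2: (3,5.5)→(5,0)  cross = 3·0 − 5·5.5 = -27.5000; (r_i+r_j)·cross = 8·-27.5000 = -220.0000
edge 3: (5,0)→(11.5,0)  cross = 5·0 − 11.5·0 = 0.0000; (r_i+r_j)·cross = 16.5·0.0000 = 0.0000
edge 4: (11.5,0)→(16.5,23)  cross = 11.5·23 − 16.5·0 = 264.5000; (r_i+r_j)·cross = 28·264.5000 = 7406.0000
edge 5: (16.5,23)→(12,34.5)  cross = 16.5·34.5 − 12·23 = 293.2500; (r_i+r_j)·cross = 28.5·293.2500 = 8357.6250
edge 6: (12,34.5)→(1.5,36.5)  cross = 12·36.5 − 1.5·34.5 = 386.2500; (r_i+r_j)·cross = 13.5·386.2500 = 5214.3750
Σcross = 819.2500 → A = |Σcross|/2 = 409.6250 mm²
Σ(r_i+r_j)·cross = 20328.3750 → first moment M = |Σ|/6 = 3388.0625
R_c = M/A = 3388.0625/409.6250 = 8.2711 mm
θ = 80° = 1.396263 rad
V = θ·R_c·A = 1.396263·8.2711·409.6250 = 4730.628 mm³

Volume = 4730.628 mm³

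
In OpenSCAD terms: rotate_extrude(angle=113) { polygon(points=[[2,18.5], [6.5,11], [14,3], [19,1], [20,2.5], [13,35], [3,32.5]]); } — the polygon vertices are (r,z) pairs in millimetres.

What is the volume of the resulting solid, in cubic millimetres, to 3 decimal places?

Volume = 7599.999 mm³

Profile (r,z), 7 vertices: (2,18.5) (6.5,11) (14,3) (19,1) (20,2.5) (13,35) (3,32.5)
edge 0: (2,18.5)→(6.5,11)  cross = 2·11 − 6.5·18.5 = -98.2500; (r_i+r_j)·cross = 8.5·-98.2500 = -835.1250
edge 1: (6.5,11)→(14,3)  cross = 6.5·3 − 14·11 = -134.5000; (r_i+r_j)·cross = 20.5·-134.5000 = -2757.2500
edge 2: (14,3)→(19,1)  cross = 14·1 − 19·3 = -43.0000; (r_i+r_j)·cross = 33·-43.0000 = -1419.0000
edge 3: (19,1)→(20,2.5)  cross = 19·2.5 − 20·1 = 27.5000; (r_i+r_j)·cross = 39·27.5000 = 1072.5000
edge 4: (20,2.5)→(13,35)  cross = 20·35 − 13·2.5 = 667.5000; (r_i+r_j)·cross = 33·667.5000 = 22027.5000
edge 5: (13,35)→(3,32.5)  cross = 13·32.5 − 3·35 = 317.5000; (r_i+r_j)·cross = 16·317.5000 = 5080.0000
edge 6: (3,32.5)→(2,18.5)  cross = 3·18.5 − 2·32.5 = -9.5000; (r_i+r_j)·cross = 5·-9.5000 = -47.5000
Σcross = 727.2500 → A = |Σcross|/2 = 363.6250 mm²
Σ(r_i+r_j)·cross = 23121.1250 → first moment M = |Σ|/6 = 3853.5208
R_c = M/A = 3853.5208/363.6250 = 10.5975 mm
θ = 113° = 1.972222 rad
V = θ·R_c·A = 1.972222·10.5975·363.6250 = 7599.999 mm³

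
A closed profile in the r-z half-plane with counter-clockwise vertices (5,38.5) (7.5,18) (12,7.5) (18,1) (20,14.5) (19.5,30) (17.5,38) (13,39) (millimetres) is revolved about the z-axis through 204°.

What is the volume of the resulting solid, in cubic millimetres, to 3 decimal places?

Volume = 18775.628 mm³

Profile (r,z), 8 vertices: (5,38.5) (7.5,18) (12,7.5) (18,1) (20,14.5) (19.5,30) (17.5,38) (13,39)
edge 0: (5,38.5)→(7.5,18)  cross = 5·18 − 7.5·38.5 = -198.7500; (r_i+r_j)·cross = 12.5·-198.7500 = -2484.3750
edge 1: (7.5,18)→(12,7.5)  cross = 7.5·7.5 − 12·18 = -159.7500; (r_i+r_j)·cross = 19.5·-159.7500 = -3115.1250
edge 2: (12,7.5)→(18,1)  cross = 12·1 − 18·7.5 = -123.0000; (r_i+r_j)·cross = 30·-123.0000 = -3690.0000
edge 3: (18,1)→(20,14.5)  cross = 18·14.5 − 20·1 = 241.0000; (r_i+r_j)·cross = 38·241.0000 = 9158.0000
edge 4: (20,14.5)→(19.5,30)  cross = 20·30 − 19.5·14.5 = 317.2500; (r_i+r_j)·cross = 39.5·317.2500 = 12531.3750
edge 5: (19.5,30)→(17.5,38)  cross = 19.5·38 − 17.5·30 = 216.0000; (r_i+r_j)·cross = 37·216.0000 = 7992.0000
edge 6: (17.5,38)→(13,39)  cross = 17.5·39 − 13·38 = 188.5000; (r_i+r_j)·cross = 30.5·188.5000 = 5749.2500
edge 7: (13,39)→(5,38.5)  cross = 13·38.5 − 5·39 = 305.5000; (r_i+r_j)·cross = 18·305.5000 = 5499.0000
Σcross = 786.7500 → A = |Σcross|/2 = 393.3750 mm²
Σ(r_i+r_j)·cross = 31640.1250 → first moment M = |Σ|/6 = 5273.3542
R_c = M/A = 5273.3542/393.3750 = 13.4054 mm
θ = 204° = 3.560472 rad
V = θ·R_c·A = 3.560472·13.4054·393.3750 = 18775.628 mm³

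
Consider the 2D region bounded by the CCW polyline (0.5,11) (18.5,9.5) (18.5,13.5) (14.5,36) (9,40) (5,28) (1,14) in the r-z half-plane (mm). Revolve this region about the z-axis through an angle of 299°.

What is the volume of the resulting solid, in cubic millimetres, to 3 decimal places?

Profile (r,z), 7 vertices: (0.5,11) (18.5,9.5) (18.5,13.5) (14.5,36) (9,40) (5,28) (1,14)
edge 0: (0.5,11)→(18.5,9.5)  cross = 0.5·9.5 − 18.5·11 = -198.7500; (r_i+r_j)·cross = 19·-198.7500 = -3776.2500
edge 1: (18.5,9.5)→(18.5,13.5)  cross = 18.5·13.5 − 18.5·9.5 = 74.0000; (r_i+r_j)·cross = 37·74.0000 = 2738.0000
edge 2: (18.5,13.5)→(14.5,36)  cross = 18.5·36 − 14.5·13.5 = 470.2500; (r_i+r_j)·cross = 33·470.2500 = 15518.2500
edge 3: (14.5,36)→(9,40)  cross = 14.5·40 − 9·36 = 256.0000; (r_i+r_j)·cross = 23.5·256.0000 = 6016.0000
edge 4: (9,40)→(5,28)  cross = 9·28 − 5·40 = 52.0000; (r_i+r_j)·cross = 14·52.0000 = 728.0000
edge 5: (5,28)→(1,14)  cross = 5·14 − 1·28 = 42.0000; (r_i+r_j)·cross = 6·42.0000 = 252.0000
edge 6: (1,14)→(0.5,11)  cross = 1·11 − 0.5·14 = 4.0000; (r_i+r_j)·cross = 1.5·4.0000 = 6.0000
Σcross = 699.5000 → A = |Σcross|/2 = 349.7500 mm²
Σ(r_i+r_j)·cross = 21482.0000 → first moment M = |Σ|/6 = 3580.3333
R_c = M/A = 3580.3333/349.7500 = 10.2368 mm
θ = 299° = 5.218534 rad
V = θ·R_c·A = 5.218534·10.2368·349.7500 = 18684.093 mm³

Volume = 18684.093 mm³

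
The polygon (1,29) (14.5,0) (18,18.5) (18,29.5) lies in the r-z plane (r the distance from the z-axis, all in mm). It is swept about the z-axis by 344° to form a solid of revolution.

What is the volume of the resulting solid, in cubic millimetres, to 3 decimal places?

Volume = 18698.122 mm³

Profile (r,z), 4 vertices: (1,29) (14.5,0) (18,18.5) (18,29.5)
edge 0: (1,29)→(14.5,0)  cross = 1·0 − 14.5·29 = -420.5000; (r_i+r_j)·cross = 15.5·-420.5000 = -6517.7500
edge 1: (14.5,0)→(18,18.5)  cross = 14.5·18.5 − 18·0 = 268.2500; (r_i+r_j)·cross = 32.5·268.2500 = 8718.1250
edge 2: (18,18.5)→(18,29.5)  cross = 18·29.5 − 18·18.5 = 198.0000; (r_i+r_j)·cross = 36·198.0000 = 7128.0000
edge 3: (18,29.5)→(1,29)  cross = 18·29 − 1·29.5 = 492.5000; (r_i+r_j)·cross = 19·492.5000 = 9357.5000
Σcross = 538.2500 → A = |Σcross|/2 = 269.1250 mm²
Σ(r_i+r_j)·cross = 18685.8750 → first moment M = |Σ|/6 = 3114.3125
R_c = M/A = 3114.3125/269.1250 = 11.5720 mm
θ = 344° = 6.003933 rad
V = θ·R_c·A = 6.003933·11.5720·269.1250 = 18698.122 mm³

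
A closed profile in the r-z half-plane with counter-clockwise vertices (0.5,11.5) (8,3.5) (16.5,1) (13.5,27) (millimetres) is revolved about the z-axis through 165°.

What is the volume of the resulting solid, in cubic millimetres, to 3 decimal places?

Profile (r,z), 4 vertices: (0.5,11.5) (8,3.5) (16.5,1) (13.5,27)
edge 0: (0.5,11.5)→(8,3.5)  cross = 0.5·3.5 − 8·11.5 = -90.2500; (r_i+r_j)·cross = 8.5·-90.2500 = -767.1250
edge 1: (8,3.5)→(16.5,1)  cross = 8·1 − 16.5·3.5 = -49.7500; (r_i+r_j)·cross = 24.5·-49.7500 = -1218.8750
edge 2: (16.5,1)→(13.5,27)  cross = 16.5·27 − 13.5·1 = 432.0000; (r_i+r_j)·cross = 30·432.0000 = 12960.0000
edge 3: (13.5,27)→(0.5,11.5)  cross = 13.5·11.5 − 0.5·27 = 141.7500; (r_i+r_j)·cross = 14·141.7500 = 1984.5000
Σcross = 433.7500 → A = |Σcross|/2 = 216.8750 mm²
Σ(r_i+r_j)·cross = 12958.5000 → first moment M = |Σ|/6 = 2159.7500
R_c = M/A = 2159.7500/216.8750 = 9.9585 mm
θ = 165° = 2.879793 rad
V = θ·R_c·A = 2.879793·9.9585·216.8750 = 6219.634 mm³

Volume = 6219.634 mm³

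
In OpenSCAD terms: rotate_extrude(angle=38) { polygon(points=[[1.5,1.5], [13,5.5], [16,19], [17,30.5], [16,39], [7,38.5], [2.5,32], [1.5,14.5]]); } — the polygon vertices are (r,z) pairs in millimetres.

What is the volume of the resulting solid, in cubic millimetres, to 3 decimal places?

Profile (r,z), 8 vertices: (1.5,1.5) (13,5.5) (16,19) (17,30.5) (16,39) (7,38.5) (2.5,32) (1.5,14.5)
edge 0: (1.5,1.5)→(13,5.5)  cross = 1.5·5.5 − 13·1.5 = -11.2500; (r_i+r_j)·cross = 14.5·-11.2500 = -163.1250
edge 1: (13,5.5)→(16,19)  cross = 13·19 − 16·5.5 = 159.0000; (r_i+r_j)·cross = 29·159.0000 = 4611.0000
edge 2: (16,19)→(17,30.5)  cross = 16·30.5 − 17·19 = 165.0000; (r_i+r_j)·cross = 33·165.0000 = 5445.0000
edge 3: (17,30.5)→(16,39)  cross = 17·39 − 16·30.5 = 175.0000; (r_i+r_j)·cross = 33·175.0000 = 5775.0000
edge 4: (16,39)→(7,38.5)  cross = 16·38.5 − 7·39 = 343.0000; (r_i+r_j)·cross = 23·343.0000 = 7889.0000
edge 5: (7,38.5)→(2.5,32)  cross = 7·32 − 2.5·38.5 = 127.7500; (r_i+r_j)·cross = 9.5·127.7500 = 1213.6250
edge 6: (2.5,32)→(1.5,14.5)  cross = 2.5·14.5 − 1.5·32 = -11.7500; (r_i+r_j)·cross = 4·-11.7500 = -47.0000
edge 7: (1.5,14.5)→(1.5,1.5)  cross = 1.5·1.5 − 1.5·14.5 = -19.5000; (r_i+r_j)·cross = 3·-19.5000 = -58.5000
Σcross = 927.2500 → A = |Σcross|/2 = 463.6250 mm²
Σ(r_i+r_j)·cross = 24665.0000 → first moment M = |Σ|/6 = 4110.8333
R_c = M/A = 4110.8333/463.6250 = 8.8667 mm
θ = 38° = 0.663225 rad
V = θ·R_c·A = 0.663225·8.8667·463.6250 = 2726.408 mm³

Volume = 2726.408 mm³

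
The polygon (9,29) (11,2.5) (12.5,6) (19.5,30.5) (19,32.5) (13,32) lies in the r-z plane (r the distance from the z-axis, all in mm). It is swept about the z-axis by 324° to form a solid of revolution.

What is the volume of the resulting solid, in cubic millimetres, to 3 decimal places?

Profile (r,z), 6 vertices: (9,29) (11,2.5) (12.5,6) (19.5,30.5) (19,32.5) (13,32)
edge 0: (9,29)→(11,2.5)  cross = 9·2.5 − 11·29 = -296.5000; (r_i+r_j)·cross = 20·-296.5000 = -5930.0000
edge 1: (11,2.5)→(12.5,6)  cross = 11·6 − 12.5·2.5 = 34.7500; (r_i+r_j)·cross = 23.5·34.7500 = 816.6250
edge 2: (12.5,6)→(19.5,30.5)  cross = 12.5·30.5 − 19.5·6 = 264.2500; (r_i+r_j)·cross = 32·264.2500 = 8456.0000
edge 3: (19.5,30.5)→(19,32.5)  cross = 19.5·32.5 − 19·30.5 = 54.2500; (r_i+r_j)·cross = 38.5·54.2500 = 2088.6250
edge 4: (19,32.5)→(13,32)  cross = 19·32 − 13·32.5 = 185.5000; (r_i+r_j)·cross = 32·185.5000 = 5936.0000
edge 5: (13,32)→(9,29)  cross = 13·29 − 9·32 = 89.0000; (r_i+r_j)·cross = 22·89.0000 = 1958.0000
Σcross = 331.2500 → A = |Σcross|/2 = 165.6250 mm²
Σ(r_i+r_j)·cross = 13325.2500 → first moment M = |Σ|/6 = 2220.8750
R_c = M/A = 2220.8750/165.6250 = 13.4091 mm
θ = 324° = 5.654867 rad
V = θ·R_c·A = 5.654867·13.4091·165.6250 = 12558.752 mm³

Volume = 12558.752 mm³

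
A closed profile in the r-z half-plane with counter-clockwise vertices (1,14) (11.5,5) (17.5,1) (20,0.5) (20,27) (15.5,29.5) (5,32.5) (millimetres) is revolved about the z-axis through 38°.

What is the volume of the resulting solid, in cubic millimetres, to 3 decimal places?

Volume = 3342.710 mm³

Profile (r,z), 7 vertices: (1,14) (11.5,5) (17.5,1) (20,0.5) (20,27) (15.5,29.5) (5,32.5)
edge 0: (1,14)→(11.5,5)  cross = 1·5 − 11.5·14 = -156.0000; (r_i+r_j)·cross = 12.5·-156.0000 = -1950.0000
edge 1: (11.5,5)→(17.5,1)  cross = 11.5·1 − 17.5·5 = -76.0000; (r_i+r_j)·cross = 29·-76.0000 = -2204.0000
edge 2: (17.5,1)→(20,0.5)  cross = 17.5·0.5 − 20·1 = -11.2500; (r_i+r_j)·cross = 37.5·-11.2500 = -421.8750
edge 3: (20,0.5)→(20,27)  cross = 20·27 − 20·0.5 = 530.0000; (r_i+r_j)·cross = 40·530.0000 = 21200.0000
edge 4: (20,27)→(15.5,29.5)  cross = 20·29.5 − 15.5·27 = 171.5000; (r_i+r_j)·cross = 35.5·171.5000 = 6088.2500
edge 5: (15.5,29.5)→(5,32.5)  cross = 15.5·32.5 − 5·29.5 = 356.2500; (r_i+r_j)·cross = 20.5·356.2500 = 7303.1250
edge 6: (5,32.5)→(1,14)  cross = 5·14 − 1·32.5 = 37.5000; (r_i+r_j)·cross = 6·37.5000 = 225.0000
Σcross = 852.0000 → A = |Σcross|/2 = 426.0000 mm²
Σ(r_i+r_j)·cross = 30240.5000 → first moment M = |Σ|/6 = 5040.0833
R_c = M/A = 5040.0833/426.0000 = 11.8312 mm
θ = 38° = 0.663225 rad
V = θ·R_c·A = 0.663225·11.8312·426.0000 = 3342.710 mm³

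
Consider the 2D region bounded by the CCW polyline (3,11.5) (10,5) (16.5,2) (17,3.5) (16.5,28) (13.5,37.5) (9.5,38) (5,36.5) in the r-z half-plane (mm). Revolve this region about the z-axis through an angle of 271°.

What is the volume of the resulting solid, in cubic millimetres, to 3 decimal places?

Profile (r,z), 8 vertices: (3,11.5) (10,5) (16.5,2) (17,3.5) (16.5,28) (13.5,37.5) (9.5,38) (5,36.5)
edge 0: (3,11.5)→(10,5)  cross = 3·5 − 10·11.5 = -100.0000; (r_i+r_j)·cross = 13·-100.0000 = -1300.0000
edge 1: (10,5)→(16.5,2)  cross = 10·2 − 16.5·5 = -62.5000; (r_i+r_j)·cross = 26.5·-62.5000 = -1656.2500
edge 2: (16.5,2)→(17,3.5)  cross = 16.5·3.5 − 17·2 = 23.7500; (r_i+r_j)·cross = 33.5·23.7500 = 795.6250
edge 3: (17,3.5)→(16.5,28)  cross = 17·28 − 16.5·3.5 = 418.2500; (r_i+r_j)·cross = 33.5·418.2500 = 14011.3750
edge 4: (16.5,28)→(13.5,37.5)  cross = 16.5·37.5 − 13.5·28 = 240.7500; (r_i+r_j)·cross = 30·240.7500 = 7222.5000
edge 5: (13.5,37.5)→(9.5,38)  cross = 13.5·38 − 9.5·37.5 = 156.7500; (r_i+r_j)·cross = 23·156.7500 = 3605.2500
edge 6: (9.5,38)→(5,36.5)  cross = 9.5·36.5 − 5·38 = 156.7500; (r_i+r_j)·cross = 14.5·156.7500 = 2272.8750
edge 7: (5,36.5)→(3,11.5)  cross = 5·11.5 − 3·36.5 = -52.0000; (r_i+r_j)·cross = 8·-52.0000 = -416.0000
Σcross = 781.7500 → A = |Σcross|/2 = 390.8750 mm²
Σ(r_i+r_j)·cross = 24535.3750 → first moment M = |Σ|/6 = 4089.2292
R_c = M/A = 4089.2292/390.8750 = 10.4617 mm
θ = 271° = 4.729842 rad
V = θ·R_c·A = 4.729842·10.4617·390.8750 = 19341.409 mm³

Volume = 19341.409 mm³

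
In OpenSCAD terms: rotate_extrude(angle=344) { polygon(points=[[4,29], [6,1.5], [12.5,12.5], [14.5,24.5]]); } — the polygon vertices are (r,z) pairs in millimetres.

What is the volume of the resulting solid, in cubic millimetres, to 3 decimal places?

Volume = 8707.579 mm³

Profile (r,z), 4 vertices: (4,29) (6,1.5) (12.5,12.5) (14.5,24.5)
edge 0: (4,29)→(6,1.5)  cross = 4·1.5 − 6·29 = -168.0000; (r_i+r_j)·cross = 10·-168.0000 = -1680.0000
edge 1: (6,1.5)→(12.5,12.5)  cross = 6·12.5 − 12.5·1.5 = 56.2500; (r_i+r_j)·cross = 18.5·56.2500 = 1040.6250
edge 2: (12.5,12.5)→(14.5,24.5)  cross = 12.5·24.5 − 14.5·12.5 = 125.0000; (r_i+r_j)·cross = 27·125.0000 = 3375.0000
edge 3: (14.5,24.5)→(4,29)  cross = 14.5·29 − 4·24.5 = 322.5000; (r_i+r_j)·cross = 18.5·322.5000 = 5966.2500
Σcross = 335.7500 → A = |Σcross|/2 = 167.8750 mm²
Σ(r_i+r_j)·cross = 8701.8750 → first moment M = |Σ|/6 = 1450.3125
R_c = M/A = 1450.3125/167.8750 = 8.6392 mm
θ = 344° = 6.003933 rad
V = θ·R_c·A = 6.003933·8.6392·167.8750 = 8707.579 mm³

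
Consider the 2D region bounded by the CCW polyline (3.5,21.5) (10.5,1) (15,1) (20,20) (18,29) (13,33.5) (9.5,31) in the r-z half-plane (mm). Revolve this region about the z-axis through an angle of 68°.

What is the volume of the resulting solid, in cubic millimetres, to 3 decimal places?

Profile (r,z), 7 vertices: (3.5,21.5) (10.5,1) (15,1) (20,20) (18,29) (13,33.5) (9.5,31)
edge 0: (3.5,21.5)→(10.5,1)  cross = 3.5·1 − 10.5·21.5 = -222.2500; (r_i+r_j)·cross = 14·-222.2500 = -3111.5000
edge 1: (10.5,1)→(15,1)  cross = 10.5·1 − 15·1 = -4.5000; (r_i+r_j)·cross = 25.5·-4.5000 = -114.7500
edge 2: (15,1)→(20,20)  cross = 15·20 − 20·1 = 280.0000; (r_i+r_j)·cross = 35·280.0000 = 9800.0000
edge 3: (20,20)→(18,29)  cross = 20·29 − 18·20 = 220.0000; (r_i+r_j)·cross = 38·220.0000 = 8360.0000
edge 4: (18,29)→(13,33.5)  cross = 18·33.5 − 13·29 = 226.0000; (r_i+r_j)·cross = 31·226.0000 = 7006.0000
edge 5: (13,33.5)→(9.5,31)  cross = 13·31 − 9.5·33.5 = 84.7500; (r_i+r_j)·cross = 22.5·84.7500 = 1906.8750
edge 6: (9.5,31)→(3.5,21.5)  cross = 9.5·21.5 − 3.5·31 = 95.7500; (r_i+r_j)·cross = 13·95.7500 = 1244.7500
Σcross = 679.7500 → A = |Σcross|/2 = 339.8750 mm²
Σ(r_i+r_j)·cross = 25091.3750 → first moment M = |Σ|/6 = 4181.8958
R_c = M/A = 4181.8958/339.8750 = 12.3042 mm
θ = 68° = 1.186824 rad
V = θ·R_c·A = 1.186824·12.3042·339.8750 = 4963.174 mm³

Volume = 4963.174 mm³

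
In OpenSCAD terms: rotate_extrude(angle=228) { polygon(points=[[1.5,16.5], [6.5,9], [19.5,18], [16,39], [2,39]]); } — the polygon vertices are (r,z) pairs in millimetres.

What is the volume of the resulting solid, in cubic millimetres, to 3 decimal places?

Profile (r,z), 5 vertices: (1.5,16.5) (6.5,9) (19.5,18) (16,39) (2,39)
edge 0: (1.5,16.5)→(6.5,9)  cross = 1.5·9 − 6.5·16.5 = -93.7500; (r_i+r_j)·cross = 8·-93.7500 = -750.0000
edge 1: (6.5,9)→(19.5,18)  cross = 6.5·18 − 19.5·9 = -58.5000; (r_i+r_j)·cross = 26·-58.5000 = -1521.0000
edge 2: (19.5,18)→(16,39)  cross = 19.5·39 − 16·18 = 472.5000; (r_i+r_j)·cross = 35.5·472.5000 = 16773.7500
edge 3: (16,39)→(2,39)  cross = 16·39 − 2·39 = 546.0000; (r_i+r_j)·cross = 18·546.0000 = 9828.0000
edge 4: (2,39)→(1.5,16.5)  cross = 2·16.5 − 1.5·39 = -25.5000; (r_i+r_j)·cross = 3.5·-25.5000 = -89.2500
Σcross = 840.7500 → A = |Σcross|/2 = 420.3750 mm²
Σ(r_i+r_j)·cross = 24241.5000 → first moment M = |Σ|/6 = 4040.2500
R_c = M/A = 4040.2500/420.3750 = 9.6111 mm
θ = 228° = 3.979351 rad
V = θ·R_c·A = 3.979351·9.6111·420.3750 = 16077.572 mm³

Volume = 16077.572 mm³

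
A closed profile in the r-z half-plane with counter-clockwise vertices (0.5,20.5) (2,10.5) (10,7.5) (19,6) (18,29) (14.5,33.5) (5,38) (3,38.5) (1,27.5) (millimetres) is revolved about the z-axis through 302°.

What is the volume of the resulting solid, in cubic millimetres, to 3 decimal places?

Profile (r,z), 9 vertices: (0.5,20.5) (2,10.5) (10,7.5) (19,6) (18,29) (14.5,33.5) (5,38) (3,38.5) (1,27.5)
edge 0: (0.5,20.5)→(2,10.5)  cross = 0.5·10.5 − 2·20.5 = -35.7500; (r_i+r_j)·cross = 2.5·-35.7500 = -89.3750
edge 1: (2,10.5)→(10,7.5)  cross = 2·7.5 − 10·10.5 = -90.0000; (r_i+r_j)·cross = 12·-90.0000 = -1080.0000
edge 2: (10,7.5)→(19,6)  cross = 10·6 − 19·7.5 = -82.5000; (r_i+r_j)·cross = 29·-82.5000 = -2392.5000
edge 3: (19,6)→(18,29)  cross = 19·29 − 18·6 = 443.0000; (r_i+r_j)·cross = 37·443.0000 = 16391.0000
edge 4: (18,29)→(14.5,33.5)  cross = 18·33.5 − 14.5·29 = 182.5000; (r_i+r_j)·cross = 32.5·182.5000 = 5931.2500
edge 5: (14.5,33.5)→(5,38)  cross = 14.5·38 − 5·33.5 = 383.5000; (r_i+r_j)·cross = 19.5·383.5000 = 7478.2500
edge 6: (5,38)→(3,38.5)  cross = 5·38.5 − 3·38 = 78.5000; (r_i+r_j)·cross = 8·78.5000 = 628.0000
edge 7: (3,38.5)→(1,27.5)  cross = 3·27.5 − 1·38.5 = 44.0000; (r_i+r_j)·cross = 4·44.0000 = 176.0000
edge 8: (1,27.5)→(0.5,20.5)  cross = 1·20.5 − 0.5·27.5 = 6.7500; (r_i+r_j)·cross = 1.5·6.7500 = 10.1250
Σcross = 930.0000 → A = |Σcross|/2 = 465.0000 mm²
Σ(r_i+r_j)·cross = 27052.7500 → first moment M = |Σ|/6 = 4508.7917
R_c = M/A = 4508.7917/465.0000 = 9.6963 mm
θ = 302° = 5.270894 rad
V = θ·R_c·A = 5.270894·9.6963·465.0000 = 23765.364 mm³

Volume = 23765.364 mm³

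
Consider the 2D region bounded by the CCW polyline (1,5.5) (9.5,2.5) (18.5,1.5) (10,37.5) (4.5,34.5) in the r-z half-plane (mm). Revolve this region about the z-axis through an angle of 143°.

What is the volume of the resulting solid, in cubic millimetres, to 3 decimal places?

Volume = 8497.438 mm³

Profile (r,z), 5 vertices: (1,5.5) (9.5,2.5) (18.5,1.5) (10,37.5) (4.5,34.5)
edge 0: (1,5.5)→(9.5,2.5)  cross = 1·2.5 − 9.5·5.5 = -49.7500; (r_i+r_j)·cross = 10.5·-49.7500 = -522.3750
edge 1: (9.5,2.5)→(18.5,1.5)  cross = 9.5·1.5 − 18.5·2.5 = -32.0000; (r_i+r_j)·cross = 28·-32.0000 = -896.0000
edge 2: (18.5,1.5)→(10,37.5)  cross = 18.5·37.5 − 10·1.5 = 678.7500; (r_i+r_j)·cross = 28.5·678.7500 = 19344.3750
edge 3: (10,37.5)→(4.5,34.5)  cross = 10·34.5 − 4.5·37.5 = 176.2500; (r_i+r_j)·cross = 14.5·176.2500 = 2555.6250
edge 4: (4.5,34.5)→(1,5.5)  cross = 4.5·5.5 − 1·34.5 = -9.7500; (r_i+r_j)·cross = 5.5·-9.7500 = -53.6250
Σcross = 763.5000 → A = |Σcross|/2 = 381.7500 mm²
Σ(r_i+r_j)·cross = 20428.0000 → first moment M = |Σ|/6 = 3404.6667
R_c = M/A = 3404.6667/381.7500 = 8.9186 mm
θ = 143° = 2.495821 rad
V = θ·R_c·A = 2.495821·8.9186·381.7500 = 8497.438 mm³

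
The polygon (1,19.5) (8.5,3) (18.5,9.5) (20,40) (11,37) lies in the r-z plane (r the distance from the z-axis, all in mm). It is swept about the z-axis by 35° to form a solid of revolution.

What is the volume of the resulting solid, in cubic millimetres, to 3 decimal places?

Profile (r,z), 5 vertices: (1,19.5) (8.5,3) (18.5,9.5) (20,40) (11,37)
edge 0: (1,19.5)→(8.5,3)  cross = 1·3 − 8.5·19.5 = -162.7500; (r_i+r_j)·cross = 9.5·-162.7500 = -1546.1250
edge 1: (8.5,3)→(18.5,9.5)  cross = 8.5·9.5 − 18.5·3 = 25.2500; (r_i+r_j)·cross = 27·25.2500 = 681.7500
edge 2: (18.5,9.5)→(20,40)  cross = 18.5·40 − 20·9.5 = 550.0000; (r_i+r_j)·cross = 38.5·550.0000 = 21175.0000
edge 3: (20,40)→(11,37)  cross = 20·37 − 11·40 = 300.0000; (r_i+r_j)·cross = 31·300.0000 = 9300.0000
edge 4: (11,37)→(1,19.5)  cross = 11·19.5 − 1·37 = 177.5000; (r_i+r_j)·cross = 12·177.5000 = 2130.0000
Σcross = 890.0000 → A = |Σcross|/2 = 445.0000 mm²
Σ(r_i+r_j)·cross = 31740.6250 → first moment M = |Σ|/6 = 5290.1042
R_c = M/A = 5290.1042/445.0000 = 11.8879 mm
θ = 35° = 0.610865 rad
V = θ·R_c·A = 0.610865·11.8879·445.0000 = 3231.541 mm³

Volume = 3231.541 mm³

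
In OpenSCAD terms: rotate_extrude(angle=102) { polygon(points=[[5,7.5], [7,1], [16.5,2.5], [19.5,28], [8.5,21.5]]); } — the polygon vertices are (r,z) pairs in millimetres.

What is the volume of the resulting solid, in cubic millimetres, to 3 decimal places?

Profile (r,z), 5 vertices: (5,7.5) (7,1) (16.5,2.5) (19.5,28) (8.5,21.5)
edge 0: (5,7.5)→(7,1)  cross = 5·1 − 7·7.5 = -47.5000; (r_i+r_j)·cross = 12·-47.5000 = -570.0000
edge 1: (7,1)→(16.5,2.5)  cross = 7·2.5 − 16.5·1 = 1.0000; (r_i+r_j)·cross = 23.5·1.0000 = 23.5000
edge 2: (16.5,2.5)→(19.5,28)  cross = 16.5·28 − 19.5·2.5 = 413.2500; (r_i+r_j)·cross = 36·413.2500 = 14877.0000
edge 3: (19.5,28)→(8.5,21.5)  cross = 19.5·21.5 − 8.5·28 = 181.2500; (r_i+r_j)·cross = 28·181.2500 = 5075.0000
edge 4: (8.5,21.5)→(5,7.5)  cross = 8.5·7.5 − 5·21.5 = -43.7500; (r_i+r_j)·cross = 13.5·-43.7500 = -590.6250
Σcross = 504.2500 → A = |Σcross|/2 = 252.1250 mm²
Σ(r_i+r_j)·cross = 18814.8750 → first moment M = |Σ|/6 = 3135.8125
R_c = M/A = 3135.8125/252.1250 = 12.4375 mm
θ = 102° = 1.780236 rad
V = θ·R_c·A = 1.780236·12.4375·252.1250 = 5582.486 mm³

Volume = 5582.486 mm³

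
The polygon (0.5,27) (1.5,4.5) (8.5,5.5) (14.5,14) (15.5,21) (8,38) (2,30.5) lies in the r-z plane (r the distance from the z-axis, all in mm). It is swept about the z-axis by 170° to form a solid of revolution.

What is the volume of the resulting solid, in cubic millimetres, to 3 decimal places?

Profile (r,z), 7 vertices: (0.5,27) (1.5,4.5) (8.5,5.5) (14.5,14) (15.5,21) (8,38) (2,30.5)
edge 0: (0.5,27)→(1.5,4.5)  cross = 0.5·4.5 − 1.5·27 = -38.2500; (r_i+r_j)·cross = 2·-38.2500 = -76.5000
edge 1: (1.5,4.5)→(8.5,5.5)  cross = 1.5·5.5 − 8.5·4.5 = -30.0000; (r_i+r_j)·cross = 10·-30.0000 = -300.0000
edge 2: (8.5,5.5)→(14.5,14)  cross = 8.5·14 − 14.5·5.5 = 39.2500; (r_i+r_j)·cross = 23·39.2500 = 902.7500
edge 3: (14.5,14)→(15.5,21)  cross = 14.5·21 − 15.5·14 = 87.5000; (r_i+r_j)·cross = 30·87.5000 = 2625.0000
edge 4: (15.5,21)→(8,38)  cross = 15.5·38 − 8·21 = 421.0000; (r_i+r_j)·cross = 23.5·421.0000 = 9893.5000
edge 5: (8,38)→(2,30.5)  cross = 8·30.5 − 2·38 = 168.0000; (r_i+r_j)·cross = 10·168.0000 = 1680.0000
edge 6: (2,30.5)→(0.5,27)  cross = 2·27 − 0.5·30.5 = 38.7500; (r_i+r_j)·cross = 2.5·38.7500 = 96.8750
Σcross = 686.2500 → A = |Σcross|/2 = 343.1250 mm²
Σ(r_i+r_j)·cross = 14821.6250 → first moment M = |Σ|/6 = 2470.2708
R_c = M/A = 2470.2708/343.1250 = 7.1993 mm
θ = 170° = 2.967060 rad
V = θ·R_c·A = 2.967060·7.1993·343.1250 = 7329.441 mm³

Volume = 7329.441 mm³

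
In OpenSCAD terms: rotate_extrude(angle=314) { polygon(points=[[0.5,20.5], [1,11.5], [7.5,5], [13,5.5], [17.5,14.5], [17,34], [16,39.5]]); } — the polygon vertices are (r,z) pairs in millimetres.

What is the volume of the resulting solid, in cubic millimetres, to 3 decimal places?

Profile (r,z), 7 vertices: (0.5,20.5) (1,11.5) (7.5,5) (13,5.5) (17.5,14.5) (17,34) (16,39.5)
edge 0: (0.5,20.5)→(1,11.5)  cross = 0.5·11.5 − 1·20.5 = -14.7500; (r_i+r_j)·cross = 1.5·-14.7500 = -22.1250
edge 1: (1,11.5)→(7.5,5)  cross = 1·5 − 7.5·11.5 = -81.2500; (r_i+r_j)·cross = 8.5·-81.2500 = -690.6250
edge 2: (7.5,5)→(13,5.5)  cross = 7.5·5.5 − 13·5 = -23.7500; (r_i+r_j)·cross = 20.5·-23.7500 = -486.8750
edge 3: (13,5.5)→(17.5,14.5)  cross = 13·14.5 − 17.5·5.5 = 92.2500; (r_i+r_j)·cross = 30.5·92.2500 = 2813.6250
edge 4: (17.5,14.5)→(17,34)  cross = 17.5·34 − 17·14.5 = 348.5000; (r_i+r_j)·cross = 34.5·348.5000 = 12023.2500
edge 5: (17,34)→(16,39.5)  cross = 17·39.5 − 16·34 = 127.5000; (r_i+r_j)·cross = 33·127.5000 = 4207.5000
edge 6: (16,39.5)→(0.5,20.5)  cross = 16·20.5 − 0.5·39.5 = 308.2500; (r_i+r_j)·cross = 16.5·308.2500 = 5086.1250
Σcross = 756.7500 → A = |Σcross|/2 = 378.3750 mm²
Σ(r_i+r_j)·cross = 22930.8750 → first moment M = |Σ|/6 = 3821.8125
R_c = M/A = 3821.8125/378.3750 = 10.1006 mm
θ = 314° = 5.480334 rad
V = θ·R_c·A = 5.480334·10.1006·378.3750 = 20944.808 mm³

Volume = 20944.808 mm³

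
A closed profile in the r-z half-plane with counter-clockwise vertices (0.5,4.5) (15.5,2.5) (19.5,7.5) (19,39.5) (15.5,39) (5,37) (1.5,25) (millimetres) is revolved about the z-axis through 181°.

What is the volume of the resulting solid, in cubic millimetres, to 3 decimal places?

Volume = 20047.437 mm³

Profile (r,z), 7 vertices: (0.5,4.5) (15.5,2.5) (19.5,7.5) (19,39.5) (15.5,39) (5,37) (1.5,25)
edge 0: (0.5,4.5)→(15.5,2.5)  cross = 0.5·2.5 − 15.5·4.5 = -68.5000; (r_i+r_j)·cross = 16·-68.5000 = -1096.0000
edge 1: (15.5,2.5)→(19.5,7.5)  cross = 15.5·7.5 − 19.5·2.5 = 67.5000; (r_i+r_j)·cross = 35·67.5000 = 2362.5000
edge 2: (19.5,7.5)→(19,39.5)  cross = 19.5·39.5 − 19·7.5 = 627.7500; (r_i+r_j)·cross = 38.5·627.7500 = 24168.3750
edge 3: (19,39.5)→(15.5,39)  cross = 19·39 − 15.5·39.5 = 128.7500; (r_i+r_j)·cross = 34.5·128.7500 = 4441.8750
edge 4: (15.5,39)→(5,37)  cross = 15.5·37 − 5·39 = 378.5000; (r_i+r_j)·cross = 20.5·378.5000 = 7759.2500
edge 5: (5,37)→(1.5,25)  cross = 5·25 − 1.5·37 = 69.5000; (r_i+r_j)·cross = 6.5·69.5000 = 451.7500
edge 6: (1.5,25)→(0.5,4.5)  cross = 1.5·4.5 − 0.5·25 = -5.7500; (r_i+r_j)·cross = 2·-5.7500 = -11.5000
Σcross = 1197.7500 → A = |Σcross|/2 = 598.8750 mm²
Σ(r_i+r_j)·cross = 38076.2500 → first moment M = |Σ|/6 = 6346.0417
R_c = M/A = 6346.0417/598.8750 = 10.5966 mm
θ = 181° = 3.159046 rad
V = θ·R_c·A = 3.159046·10.5966·598.8750 = 20047.437 mm³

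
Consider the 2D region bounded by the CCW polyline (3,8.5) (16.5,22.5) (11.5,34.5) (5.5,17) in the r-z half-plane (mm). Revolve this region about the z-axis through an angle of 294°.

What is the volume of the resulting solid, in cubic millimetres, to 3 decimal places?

Volume = 6274.686 mm³

Profile (r,z), 4 vertices: (3,8.5) (16.5,22.5) (11.5,34.5) (5.5,17)
edge 0: (3,8.5)→(16.5,22.5)  cross = 3·22.5 − 16.5·8.5 = -72.7500; (r_i+r_j)·cross = 19.5·-72.7500 = -1418.6250
edge 1: (16.5,22.5)→(11.5,34.5)  cross = 16.5·34.5 − 11.5·22.5 = 310.5000; (r_i+r_j)·cross = 28·310.5000 = 8694.0000
edge 2: (11.5,34.5)→(5.5,17)  cross = 11.5·17 − 5.5·34.5 = 5.7500; (r_i+r_j)·cross = 17·5.7500 = 97.7500
edge 3: (5.5,17)→(3,8.5)  cross = 5.5·8.5 − 3·17 = -4.2500; (r_i+r_j)·cross = 8.5·-4.2500 = -36.1250
Σcross = 239.2500 → A = |Σcross|/2 = 119.6250 mm²
Σ(r_i+r_j)·cross = 7337.0000 → first moment M = |Σ|/6 = 1222.8333
R_c = M/A = 1222.8333/119.6250 = 10.2222 mm
θ = 294° = 5.131268 rad
V = θ·R_c·A = 5.131268·10.2222·119.6250 = 6274.686 mm³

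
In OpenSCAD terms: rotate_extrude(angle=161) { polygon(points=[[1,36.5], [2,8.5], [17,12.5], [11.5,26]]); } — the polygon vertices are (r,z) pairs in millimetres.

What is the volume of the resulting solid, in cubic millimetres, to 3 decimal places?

Profile (r,z), 4 vertices: (1,36.5) (2,8.5) (17,12.5) (11.5,26)
edge 0: (1,36.5)→(2,8.5)  cross = 1·8.5 − 2·36.5 = -64.5000; (r_i+r_j)·cross = 3·-64.5000 = -193.5000
edge 1: (2,8.5)→(17,12.5)  cross = 2·12.5 − 17·8.5 = -119.5000; (r_i+r_j)·cross = 19·-119.5000 = -2270.5000
edge 2: (17,12.5)→(11.5,26)  cross = 17·26 − 11.5·12.5 = 298.2500; (r_i+r_j)·cross = 28.5·298.2500 = 8500.1250
edge 3: (11.5,26)→(1,36.5)  cross = 11.5·36.5 − 1·26 = 393.7500; (r_i+r_j)·cross = 12.5·393.7500 = 4921.8750
Σcross = 508.0000 → A = |Σcross|/2 = 254.0000 mm²
Σ(r_i+r_j)·cross = 10958.0000 → first moment M = |Σ|/6 = 1826.3333
R_c = M/A = 1826.3333/254.0000 = 7.1903 mm
θ = 161° = 2.809980 rad
V = θ·R_c·A = 2.809980·7.1903·254.0000 = 5131.960 mm³

Volume = 5131.960 mm³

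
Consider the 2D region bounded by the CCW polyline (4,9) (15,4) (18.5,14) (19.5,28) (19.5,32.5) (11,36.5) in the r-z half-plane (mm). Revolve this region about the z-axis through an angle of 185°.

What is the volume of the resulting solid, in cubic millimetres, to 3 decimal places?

Profile (r,z), 6 vertices: (4,9) (15,4) (18.5,14) (19.5,28) (19.5,32.5) (11,36.5)
edge 0: (4,9)→(15,4)  cross = 4·4 − 15·9 = -119.0000; (r_i+r_j)·cross = 19·-119.0000 = -2261.0000
edge 1: (15,4)→(18.5,14)  cross = 15·14 − 18.5·4 = 136.0000; (r_i+r_j)·cross = 33.5·136.0000 = 4556.0000
edge 2: (18.5,14)→(19.5,28)  cross = 18.5·28 − 19.5·14 = 245.0000; (r_i+r_j)·cross = 38·245.0000 = 9310.0000
edge 3: (19.5,28)→(19.5,32.5)  cross = 19.5·32.5 − 19.5·28 = 87.7500; (r_i+r_j)·cross = 39·87.7500 = 3422.2500
edge 4: (19.5,32.5)→(11,36.5)  cross = 19.5·36.5 − 11·32.5 = 354.2500; (r_i+r_j)·cross = 30.5·354.2500 = 10804.6250
edge 5: (11,36.5)→(4,9)  cross = 11·9 − 4·36.5 = -47.0000; (r_i+r_j)·cross = 15·-47.0000 = -705.0000
Σcross = 657.0000 → A = |Σcross|/2 = 328.5000 mm²
Σ(r_i+r_j)·cross = 25126.8750 → first moment M = |Σ|/6 = 4187.8125
R_c = M/A = 4187.8125/328.5000 = 12.7483 mm
θ = 185° = 3.228859 rad
V = θ·R_c·A = 3.228859·12.7483·328.5000 = 13521.857 mm³

Volume = 13521.857 mm³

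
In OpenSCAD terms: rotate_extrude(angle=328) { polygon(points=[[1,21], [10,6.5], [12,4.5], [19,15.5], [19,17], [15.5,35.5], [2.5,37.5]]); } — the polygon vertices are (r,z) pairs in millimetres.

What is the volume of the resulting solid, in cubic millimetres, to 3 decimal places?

Volume = 23214.531 mm³

Profile (r,z), 7 vertices: (1,21) (10,6.5) (12,4.5) (19,15.5) (19,17) (15.5,35.5) (2.5,37.5)
edge 0: (1,21)→(10,6.5)  cross = 1·6.5 − 10·21 = -203.5000; (r_i+r_j)·cross = 11·-203.5000 = -2238.5000
edge 1: (10,6.5)→(12,4.5)  cross = 10·4.5 − 12·6.5 = -33.0000; (r_i+r_j)·cross = 22·-33.0000 = -726.0000
edge 2: (12,4.5)→(19,15.5)  cross = 12·15.5 − 19·4.5 = 100.5000; (r_i+r_j)·cross = 31·100.5000 = 3115.5000
edge 3: (19,15.5)→(19,17)  cross = 19·17 − 19·15.5 = 28.5000; (r_i+r_j)·cross = 38·28.5000 = 1083.0000
edge 4: (19,17)→(15.5,35.5)  cross = 19·35.5 − 15.5·17 = 411.0000; (r_i+r_j)·cross = 34.5·411.0000 = 14179.5000
edge 5: (15.5,35.5)→(2.5,37.5)  cross = 15.5·37.5 − 2.5·35.5 = 492.5000; (r_i+r_j)·cross = 18·492.5000 = 8865.0000
edge 6: (2.5,37.5)→(1,21)  cross = 2.5·21 − 1·37.5 = 15.0000; (r_i+r_j)·cross = 3.5·15.0000 = 52.5000
Σcross = 811.0000 → A = |Σcross|/2 = 405.5000 mm²
Σ(r_i+r_j)·cross = 24331.0000 → first moment M = |Σ|/6 = 4055.1667
R_c = M/A = 4055.1667/405.5000 = 10.0004 mm
θ = 328° = 5.724680 rad
V = θ·R_c·A = 5.724680·10.0004·405.5000 = 23214.531 mm³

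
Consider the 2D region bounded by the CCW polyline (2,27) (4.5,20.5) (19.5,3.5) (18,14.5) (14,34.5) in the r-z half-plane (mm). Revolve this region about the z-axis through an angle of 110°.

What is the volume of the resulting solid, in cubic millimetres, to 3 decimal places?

Volume = 5382.454 mm³

Profile (r,z), 5 vertices: (2,27) (4.5,20.5) (19.5,3.5) (18,14.5) (14,34.5)
edge 0: (2,27)→(4.5,20.5)  cross = 2·20.5 − 4.5·27 = -80.5000; (r_i+r_j)·cross = 6.5·-80.5000 = -523.2500
edge 1: (4.5,20.5)→(19.5,3.5)  cross = 4.5·3.5 − 19.5·20.5 = -384.0000; (r_i+r_j)·cross = 24·-384.0000 = -9216.0000
edge 2: (19.5,3.5)→(18,14.5)  cross = 19.5·14.5 − 18·3.5 = 219.7500; (r_i+r_j)·cross = 37.5·219.7500 = 8240.6250
edge 3: (18,14.5)→(14,34.5)  cross = 18·34.5 − 14·14.5 = 418.0000; (r_i+r_j)·cross = 32·418.0000 = 13376.0000
edge 4: (14,34.5)→(2,27)  cross = 14·27 − 2·34.5 = 309.0000; (r_i+r_j)·cross = 16·309.0000 = 4944.0000
Σcross = 482.2500 → A = |Σcross|/2 = 241.1250 mm²
Σ(r_i+r_j)·cross = 16821.3750 → first moment M = |Σ|/6 = 2803.5625
R_c = M/A = 2803.5625/241.1250 = 11.6270 mm
θ = 110° = 1.919862 rad
V = θ·R_c·A = 1.919862·11.6270·241.1250 = 5382.454 mm³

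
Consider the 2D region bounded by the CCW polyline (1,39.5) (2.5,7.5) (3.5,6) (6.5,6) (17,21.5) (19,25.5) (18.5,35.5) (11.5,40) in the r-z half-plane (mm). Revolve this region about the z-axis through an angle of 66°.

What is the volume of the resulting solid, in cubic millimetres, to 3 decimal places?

Volume = 4598.838 mm³

Profile (r,z), 8 vertices: (1,39.5) (2.5,7.5) (3.5,6) (6.5,6) (17,21.5) (19,25.5) (18.5,35.5) (11.5,40)
edge 0: (1,39.5)→(2.5,7.5)  cross = 1·7.5 − 2.5·39.5 = -91.2500; (r_i+r_j)·cross = 3.5·-91.2500 = -319.3750
edge 1: (2.5,7.5)→(3.5,6)  cross = 2.5·6 − 3.5·7.5 = -11.2500; (r_i+r_j)·cross = 6·-11.2500 = -67.5000
edge 2: (3.5,6)→(6.5,6)  cross = 3.5·6 − 6.5·6 = -18.0000; (r_i+r_j)·cross = 10·-18.0000 = -180.0000
edge 3: (6.5,6)→(17,21.5)  cross = 6.5·21.5 − 17·6 = 37.7500; (r_i+r_j)·cross = 23.5·37.7500 = 887.1250
edge 4: (17,21.5)→(19,25.5)  cross = 17·25.5 − 19·21.5 = 25.0000; (r_i+r_j)·cross = 36·25.0000 = 900.0000
edge 5: (19,25.5)→(18.5,35.5)  cross = 19·35.5 − 18.5·25.5 = 202.7500; (r_i+r_j)·cross = 37.5·202.7500 = 7603.1250
edge 6: (18.5,35.5)→(11.5,40)  cross = 18.5·40 − 11.5·35.5 = 331.7500; (r_i+r_j)·cross = 30·331.7500 = 9952.5000
edge 7: (11.5,40)→(1,39.5)  cross = 11.5·39.5 − 1·40 = 414.2500; (r_i+r_j)·cross = 12.5·414.2500 = 5178.1250
Σcross = 891.0000 → A = |Σcross|/2 = 445.5000 mm²
Σ(r_i+r_j)·cross = 23954.0000 → first moment M = |Σ|/6 = 3992.3333
R_c = M/A = 3992.3333/445.5000 = 8.9615 mm
θ = 66° = 1.151917 rad
V = θ·R_c·A = 1.151917·8.9615·445.5000 = 4598.838 mm³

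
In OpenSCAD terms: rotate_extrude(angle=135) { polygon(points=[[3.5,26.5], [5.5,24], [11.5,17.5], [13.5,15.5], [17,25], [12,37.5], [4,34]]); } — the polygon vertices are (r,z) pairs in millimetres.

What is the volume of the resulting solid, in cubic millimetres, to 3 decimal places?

Profile (r,z), 7 vertices: (3.5,26.5) (5.5,24) (11.5,17.5) (13.5,15.5) (17,25) (12,37.5) (4,34)
edge 0: (3.5,26.5)→(5.5,24)  cross = 3.5·24 − 5.5·26.5 = -61.7500; (r_i+r_j)·cross = 9·-61.7500 = -555.7500
edge 1: (5.5,24)→(11.5,17.5)  cross = 5.5·17.5 − 11.5·24 = -179.7500; (r_i+r_j)·cross = 17·-179.7500 = -3055.7500
edge 2: (11.5,17.5)→(13.5,15.5)  cross = 11.5·15.5 − 13.5·17.5 = -58.0000; (r_i+r_j)·cross = 25·-58.0000 = -1450.0000
edge 3: (13.5,15.5)→(17,25)  cross = 13.5·25 − 17·15.5 = 74.0000; (r_i+r_j)·cross = 30.5·74.0000 = 2257.0000
edge 4: (17,25)→(12,37.5)  cross = 17·37.5 − 12·25 = 337.5000; (r_i+r_j)·cross = 29·337.5000 = 9787.5000
edge 5: (12,37.5)→(4,34)  cross = 12·34 − 4·37.5 = 258.0000; (r_i+r_j)·cross = 16·258.0000 = 4128.0000
edge 6: (4,34)→(3.5,26.5)  cross = 4·26.5 − 3.5·34 = -13.0000; (r_i+r_j)·cross = 7.5·-13.0000 = -97.5000
Σcross = 357.0000 → A = |Σcross|/2 = 178.5000 mm²
Σ(r_i+r_j)·cross = 11013.5000 → first moment M = |Σ|/6 = 1835.5833
R_c = M/A = 1835.5833/178.5000 = 10.2834 mm
θ = 135° = 2.356194 rad
V = θ·R_c·A = 2.356194·10.2834·178.5000 = 4324.991 mm³

Volume = 4324.991 mm³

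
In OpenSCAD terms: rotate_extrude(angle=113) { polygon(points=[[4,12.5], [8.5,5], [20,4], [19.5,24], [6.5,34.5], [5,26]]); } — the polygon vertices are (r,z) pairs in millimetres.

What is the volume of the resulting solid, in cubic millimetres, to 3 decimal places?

Profile (r,z), 6 vertices: (4,12.5) (8.5,5) (20,4) (19.5,24) (6.5,34.5) (5,26)
edge 0: (4,12.5)→(8.5,5)  cross = 4·5 − 8.5·12.5 = -86.2500; (r_i+r_j)·cross = 12.5·-86.2500 = -1078.1250
edge 1: (8.5,5)→(20,4)  cross = 8.5·4 − 20·5 = -66.0000; (r_i+r_j)·cross = 28.5·-66.0000 = -1881.0000
edge 2: (20,4)→(19.5,24)  cross = 20·24 − 19.5·4 = 402.0000; (r_i+r_j)·cross = 39.5·402.0000 = 15879.0000
edge 3: (19.5,24)→(6.5,34.5)  cross = 19.5·34.5 − 6.5·24 = 516.7500; (r_i+r_j)·cross = 26·516.7500 = 13435.5000
edge 4: (6.5,34.5)→(5,26)  cross = 6.5·26 − 5·34.5 = -3.5000; (r_i+r_j)·cross = 11.5·-3.5000 = -40.2500
edge 5: (5,26)→(4,12.5)  cross = 5·12.5 − 4·26 = -41.5000; (r_i+r_j)·cross = 9·-41.5000 = -373.5000
Σcross = 721.5000 → A = |Σcross|/2 = 360.7500 mm²
Σ(r_i+r_j)·cross = 25941.6250 → first moment M = |Σ|/6 = 4323.6042
R_c = M/A = 4323.6042/360.7500 = 11.9850 mm
θ = 113° = 1.972222 rad
V = θ·R_c·A = 1.972222·11.9850·360.7500 = 8527.107 mm³

Volume = 8527.107 mm³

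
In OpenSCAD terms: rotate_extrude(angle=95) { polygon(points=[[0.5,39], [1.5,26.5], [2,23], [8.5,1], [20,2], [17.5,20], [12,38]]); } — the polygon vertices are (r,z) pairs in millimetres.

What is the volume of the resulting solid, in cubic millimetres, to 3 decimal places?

Profile (r,z), 7 vertices: (0.5,39) (1.5,26.5) (2,23) (8.5,1) (20,2) (17.5,20) (12,38)
edge 0: (0.5,39)→(1.5,26.5)  cross = 0.5·26.5 − 1.5·39 = -45.2500; (r_i+r_j)·cross = 2·-45.2500 = -90.5000
edge 1: (1.5,26.5)→(2,23)  cross = 1.5·23 − 2·26.5 = -18.5000; (r_i+r_j)·cross = 3.5·-18.5000 = -64.7500
edge 2: (2,23)→(8.5,1)  cross = 2·1 − 8.5·23 = -193.5000; (r_i+r_j)·cross = 10.5·-193.5000 = -2031.7500
edge 3: (8.5,1)→(20,2)  cross = 8.5·2 − 20·1 = -3.0000; (r_i+r_j)·cross = 28.5·-3.0000 = -85.5000
edge 4: (20,2)→(17.5,20)  cross = 20·20 − 17.5·2 = 365.0000; (r_i+r_j)·cross = 37.5·365.0000 = 13687.5000
edge 5: (17.5,20)→(12,38)  cross = 17.5·38 − 12·20 = 425.0000; (r_i+r_j)·cross = 29.5·425.0000 = 12537.5000
edge 6: (12,38)→(0.5,39)  cross = 12·39 − 0.5·38 = 449.0000; (r_i+r_j)·cross = 12.5·449.0000 = 5612.5000
Σcross = 978.7500 → A = |Σcross|/2 = 489.3750 mm²
Σ(r_i+r_j)·cross = 29565.0000 → first moment M = |Σ|/6 = 4927.5000
R_c = M/A = 4927.5000/489.3750 = 10.0690 mm
θ = 95° = 1.658063 rad
V = θ·R_c·A = 1.658063·10.0690·489.3750 = 8170.104 mm³

Volume = 8170.104 mm³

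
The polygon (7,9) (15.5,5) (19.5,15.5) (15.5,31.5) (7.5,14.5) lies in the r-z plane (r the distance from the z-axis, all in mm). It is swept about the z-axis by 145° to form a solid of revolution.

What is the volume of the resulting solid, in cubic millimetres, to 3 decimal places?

Volume = 6317.328 mm³

Profile (r,z), 5 vertices: (7,9) (15.5,5) (19.5,15.5) (15.5,31.5) (7.5,14.5)
edge 0: (7,9)→(15.5,5)  cross = 7·5 − 15.5·9 = -104.5000; (r_i+r_j)·cross = 22.5·-104.5000 = -2351.2500
edge 1: (15.5,5)→(19.5,15.5)  cross = 15.5·15.5 − 19.5·5 = 142.7500; (r_i+r_j)·cross = 35·142.7500 = 4996.2500
edge 2: (19.5,15.5)→(15.5,31.5)  cross = 19.5·31.5 − 15.5·15.5 = 374.0000; (r_i+r_j)·cross = 35·374.0000 = 13090.0000
edge 3: (15.5,31.5)→(7.5,14.5)  cross = 15.5·14.5 − 7.5·31.5 = -11.5000; (r_i+r_j)·cross = 23·-11.5000 = -264.5000
edge 4: (7.5,14.5)→(7,9)  cross = 7.5·9 − 7·14.5 = -34.0000; (r_i+r_j)·cross = 14.5·-34.0000 = -493.0000
Σcross = 366.7500 → A = |Σcross|/2 = 183.3750 mm²
Σ(r_i+r_j)·cross = 14977.5000 → first moment M = |Σ|/6 = 2496.2500
R_c = M/A = 2496.2500/183.3750 = 13.6128 mm
θ = 145° = 2.530727 rad
V = θ·R_c·A = 2.530727·13.6128·183.3750 = 6317.328 mm³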